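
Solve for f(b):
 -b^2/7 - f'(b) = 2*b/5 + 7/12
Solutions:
 f(b) = C1 - b^3/21 - b^2/5 - 7*b/12


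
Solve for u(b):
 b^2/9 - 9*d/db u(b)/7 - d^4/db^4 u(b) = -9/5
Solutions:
 u(b) = C1 + C4*exp(-21^(2/3)*b/7) + 7*b^3/243 + 7*b/5 + (C2*sin(3*3^(1/6)*7^(2/3)*b/14) + C3*cos(3*3^(1/6)*7^(2/3)*b/14))*exp(21^(2/3)*b/14)


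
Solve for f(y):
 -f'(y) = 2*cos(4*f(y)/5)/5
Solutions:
 2*y/5 - 5*log(sin(4*f(y)/5) - 1)/8 + 5*log(sin(4*f(y)/5) + 1)/8 = C1


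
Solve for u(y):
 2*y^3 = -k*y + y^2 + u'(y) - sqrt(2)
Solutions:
 u(y) = C1 + k*y^2/2 + y^4/2 - y^3/3 + sqrt(2)*y


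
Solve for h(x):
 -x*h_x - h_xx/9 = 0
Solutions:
 h(x) = C1 + C2*erf(3*sqrt(2)*x/2)


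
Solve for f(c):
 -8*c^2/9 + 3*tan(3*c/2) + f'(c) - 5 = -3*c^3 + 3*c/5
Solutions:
 f(c) = C1 - 3*c^4/4 + 8*c^3/27 + 3*c^2/10 + 5*c + 2*log(cos(3*c/2))


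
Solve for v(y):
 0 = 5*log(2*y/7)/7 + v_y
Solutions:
 v(y) = C1 - 5*y*log(y)/7 - 5*y*log(2)/7 + 5*y/7 + 5*y*log(7)/7


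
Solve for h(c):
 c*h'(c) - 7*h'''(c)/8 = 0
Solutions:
 h(c) = C1 + Integral(C2*airyai(2*7^(2/3)*c/7) + C3*airybi(2*7^(2/3)*c/7), c)


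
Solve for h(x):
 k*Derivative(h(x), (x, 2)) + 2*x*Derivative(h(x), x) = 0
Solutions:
 h(x) = C1 + C2*sqrt(k)*erf(x*sqrt(1/k))


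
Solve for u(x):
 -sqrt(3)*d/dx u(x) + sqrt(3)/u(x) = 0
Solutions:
 u(x) = -sqrt(C1 + 2*x)
 u(x) = sqrt(C1 + 2*x)


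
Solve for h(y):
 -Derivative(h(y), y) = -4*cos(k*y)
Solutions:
 h(y) = C1 + 4*sin(k*y)/k


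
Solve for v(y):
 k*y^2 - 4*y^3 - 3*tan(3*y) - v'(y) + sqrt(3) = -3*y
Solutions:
 v(y) = C1 + k*y^3/3 - y^4 + 3*y^2/2 + sqrt(3)*y + log(cos(3*y))


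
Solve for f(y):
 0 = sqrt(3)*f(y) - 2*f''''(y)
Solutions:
 f(y) = C1*exp(-2^(3/4)*3^(1/8)*y/2) + C2*exp(2^(3/4)*3^(1/8)*y/2) + C3*sin(2^(3/4)*3^(1/8)*y/2) + C4*cos(2^(3/4)*3^(1/8)*y/2)


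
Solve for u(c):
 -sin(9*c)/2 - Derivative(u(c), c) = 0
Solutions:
 u(c) = C1 + cos(9*c)/18


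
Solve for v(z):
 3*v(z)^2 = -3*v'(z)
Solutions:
 v(z) = 1/(C1 + z)


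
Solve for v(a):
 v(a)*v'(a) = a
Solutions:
 v(a) = -sqrt(C1 + a^2)
 v(a) = sqrt(C1 + a^2)


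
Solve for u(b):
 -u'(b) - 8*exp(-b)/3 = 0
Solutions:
 u(b) = C1 + 8*exp(-b)/3


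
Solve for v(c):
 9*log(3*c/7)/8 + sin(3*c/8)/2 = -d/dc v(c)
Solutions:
 v(c) = C1 - 9*c*log(c)/8 - 9*c*log(3)/8 + 9*c/8 + 9*c*log(7)/8 + 4*cos(3*c/8)/3


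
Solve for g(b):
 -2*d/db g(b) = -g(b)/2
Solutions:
 g(b) = C1*exp(b/4)


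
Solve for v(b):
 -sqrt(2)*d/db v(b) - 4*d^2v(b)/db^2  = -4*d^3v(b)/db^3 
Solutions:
 v(b) = C1 + C2*exp(b*(1 - sqrt(1 + sqrt(2)))/2) + C3*exp(b*(1 + sqrt(1 + sqrt(2)))/2)


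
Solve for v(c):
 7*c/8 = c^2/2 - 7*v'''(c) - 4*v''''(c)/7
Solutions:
 v(c) = C1 + C2*c + C3*c^2 + C4*exp(-49*c/4) + c^5/840 - 125*c^4/21952 + 125*c^3/67228


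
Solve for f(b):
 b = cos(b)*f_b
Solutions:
 f(b) = C1 + Integral(b/cos(b), b)


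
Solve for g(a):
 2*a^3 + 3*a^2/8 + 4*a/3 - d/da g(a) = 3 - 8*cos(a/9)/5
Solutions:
 g(a) = C1 + a^4/2 + a^3/8 + 2*a^2/3 - 3*a + 72*sin(a/9)/5


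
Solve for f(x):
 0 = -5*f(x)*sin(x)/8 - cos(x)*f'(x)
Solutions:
 f(x) = C1*cos(x)^(5/8)


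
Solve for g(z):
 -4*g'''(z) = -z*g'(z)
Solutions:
 g(z) = C1 + Integral(C2*airyai(2^(1/3)*z/2) + C3*airybi(2^(1/3)*z/2), z)


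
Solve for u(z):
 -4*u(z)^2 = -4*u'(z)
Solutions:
 u(z) = -1/(C1 + z)


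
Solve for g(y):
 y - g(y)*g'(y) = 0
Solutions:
 g(y) = -sqrt(C1 + y^2)
 g(y) = sqrt(C1 + y^2)


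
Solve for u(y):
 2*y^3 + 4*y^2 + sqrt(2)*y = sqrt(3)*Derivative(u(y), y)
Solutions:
 u(y) = C1 + sqrt(3)*y^4/6 + 4*sqrt(3)*y^3/9 + sqrt(6)*y^2/6


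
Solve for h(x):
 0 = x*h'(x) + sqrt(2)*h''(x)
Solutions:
 h(x) = C1 + C2*erf(2^(1/4)*x/2)


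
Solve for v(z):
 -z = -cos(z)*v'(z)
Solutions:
 v(z) = C1 + Integral(z/cos(z), z)


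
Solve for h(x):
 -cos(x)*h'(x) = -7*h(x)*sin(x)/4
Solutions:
 h(x) = C1/cos(x)^(7/4)


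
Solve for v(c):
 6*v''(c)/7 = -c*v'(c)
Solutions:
 v(c) = C1 + C2*erf(sqrt(21)*c/6)


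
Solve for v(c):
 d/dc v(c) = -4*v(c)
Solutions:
 v(c) = C1*exp(-4*c)


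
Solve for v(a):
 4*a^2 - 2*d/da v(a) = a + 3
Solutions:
 v(a) = C1 + 2*a^3/3 - a^2/4 - 3*a/2


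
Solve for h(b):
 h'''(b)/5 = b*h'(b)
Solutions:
 h(b) = C1 + Integral(C2*airyai(5^(1/3)*b) + C3*airybi(5^(1/3)*b), b)


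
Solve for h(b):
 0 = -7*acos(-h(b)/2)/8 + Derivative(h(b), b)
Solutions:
 Integral(1/acos(-_y/2), (_y, h(b))) = C1 + 7*b/8


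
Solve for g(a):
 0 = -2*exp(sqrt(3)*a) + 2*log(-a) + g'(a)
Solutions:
 g(a) = C1 - 2*a*log(-a) + 2*a + 2*sqrt(3)*exp(sqrt(3)*a)/3


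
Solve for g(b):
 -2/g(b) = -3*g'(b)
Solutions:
 g(b) = -sqrt(C1 + 12*b)/3
 g(b) = sqrt(C1 + 12*b)/3


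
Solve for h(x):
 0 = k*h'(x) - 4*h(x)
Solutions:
 h(x) = C1*exp(4*x/k)


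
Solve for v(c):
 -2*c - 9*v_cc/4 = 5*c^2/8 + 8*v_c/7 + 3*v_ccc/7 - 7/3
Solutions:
 v(c) = C1 + C2*exp(c*(-63 + sqrt(2433))/24) + C3*exp(-c*(sqrt(2433) + 63)/24) - 35*c^3/192 + 413*c^2/2048 + 162967*c/98304


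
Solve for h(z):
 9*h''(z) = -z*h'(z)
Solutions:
 h(z) = C1 + C2*erf(sqrt(2)*z/6)


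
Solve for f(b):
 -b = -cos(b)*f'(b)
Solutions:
 f(b) = C1 + Integral(b/cos(b), b)


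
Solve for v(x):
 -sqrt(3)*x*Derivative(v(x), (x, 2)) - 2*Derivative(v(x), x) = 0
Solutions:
 v(x) = C1 + C2*x^(1 - 2*sqrt(3)/3)


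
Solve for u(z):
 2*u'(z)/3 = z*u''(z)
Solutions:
 u(z) = C1 + C2*z^(5/3)


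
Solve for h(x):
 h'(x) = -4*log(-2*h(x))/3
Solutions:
 3*Integral(1/(log(-_y) + log(2)), (_y, h(x)))/4 = C1 - x


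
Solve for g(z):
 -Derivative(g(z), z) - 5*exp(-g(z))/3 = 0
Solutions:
 g(z) = log(C1 - 5*z/3)


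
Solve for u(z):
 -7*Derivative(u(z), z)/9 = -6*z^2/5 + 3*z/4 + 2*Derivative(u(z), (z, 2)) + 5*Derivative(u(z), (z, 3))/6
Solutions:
 u(z) = C1 + C2*exp(z*(-18 + sqrt(114))/15) + C3*exp(-z*(sqrt(114) + 18)/15) + 18*z^3/35 - 8721*z^2/1960 + 67149*z/3430


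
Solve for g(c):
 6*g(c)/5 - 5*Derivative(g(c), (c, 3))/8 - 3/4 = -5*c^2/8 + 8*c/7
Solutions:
 g(c) = C3*exp(2*30^(1/3)*c/5) - 25*c^2/48 + 20*c/21 + (C1*sin(10^(1/3)*3^(5/6)*c/5) + C2*cos(10^(1/3)*3^(5/6)*c/5))*exp(-30^(1/3)*c/5) + 5/8


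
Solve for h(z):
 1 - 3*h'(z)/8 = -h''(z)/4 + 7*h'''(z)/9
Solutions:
 h(z) = C1 + 8*z/3 + (C2*sin(3*sqrt(159)*z/56) + C3*cos(3*sqrt(159)*z/56))*exp(9*z/56)


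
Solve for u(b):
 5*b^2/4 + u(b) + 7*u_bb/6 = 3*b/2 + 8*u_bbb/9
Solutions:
 u(b) = C1*exp(b*(-(48*sqrt(2990) + 2647)^(1/3) - 49/(48*sqrt(2990) + 2647)^(1/3) + 14)/32)*sin(sqrt(3)*b*(-(48*sqrt(2990) + 2647)^(1/3) + 49/(48*sqrt(2990) + 2647)^(1/3))/32) + C2*exp(b*(-(48*sqrt(2990) + 2647)^(1/3) - 49/(48*sqrt(2990) + 2647)^(1/3) + 14)/32)*cos(sqrt(3)*b*(-(48*sqrt(2990) + 2647)^(1/3) + 49/(48*sqrt(2990) + 2647)^(1/3))/32) + C3*exp(b*(49/(48*sqrt(2990) + 2647)^(1/3) + 7 + (48*sqrt(2990) + 2647)^(1/3))/16) - 5*b^2/4 + 3*b/2 + 35/12


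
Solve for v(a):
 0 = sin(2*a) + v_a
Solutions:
 v(a) = C1 + cos(2*a)/2


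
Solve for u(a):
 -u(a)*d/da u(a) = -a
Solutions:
 u(a) = -sqrt(C1 + a^2)
 u(a) = sqrt(C1 + a^2)


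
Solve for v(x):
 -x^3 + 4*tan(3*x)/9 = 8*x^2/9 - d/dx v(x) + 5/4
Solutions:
 v(x) = C1 + x^4/4 + 8*x^3/27 + 5*x/4 + 4*log(cos(3*x))/27


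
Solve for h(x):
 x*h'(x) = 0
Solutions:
 h(x) = C1


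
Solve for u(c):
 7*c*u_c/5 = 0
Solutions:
 u(c) = C1


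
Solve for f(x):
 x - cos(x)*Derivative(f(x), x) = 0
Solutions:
 f(x) = C1 + Integral(x/cos(x), x)


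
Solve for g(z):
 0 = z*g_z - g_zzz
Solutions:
 g(z) = C1 + Integral(C2*airyai(z) + C3*airybi(z), z)


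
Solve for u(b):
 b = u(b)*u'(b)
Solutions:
 u(b) = -sqrt(C1 + b^2)
 u(b) = sqrt(C1 + b^2)


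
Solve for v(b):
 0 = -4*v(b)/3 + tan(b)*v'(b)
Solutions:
 v(b) = C1*sin(b)^(4/3)


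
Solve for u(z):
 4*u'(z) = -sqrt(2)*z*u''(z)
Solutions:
 u(z) = C1 + C2*z^(1 - 2*sqrt(2))


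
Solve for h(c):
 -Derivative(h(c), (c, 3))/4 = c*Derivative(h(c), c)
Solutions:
 h(c) = C1 + Integral(C2*airyai(-2^(2/3)*c) + C3*airybi(-2^(2/3)*c), c)


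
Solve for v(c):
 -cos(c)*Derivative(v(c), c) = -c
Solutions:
 v(c) = C1 + Integral(c/cos(c), c)


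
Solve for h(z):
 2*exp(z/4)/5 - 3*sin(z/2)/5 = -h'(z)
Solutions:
 h(z) = C1 - 8*exp(z/4)/5 - 6*cos(z/2)/5


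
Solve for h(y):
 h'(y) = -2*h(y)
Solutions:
 h(y) = C1*exp(-2*y)


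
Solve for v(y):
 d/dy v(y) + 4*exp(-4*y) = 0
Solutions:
 v(y) = C1 + exp(-4*y)


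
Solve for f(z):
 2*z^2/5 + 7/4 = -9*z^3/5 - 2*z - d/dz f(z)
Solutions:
 f(z) = C1 - 9*z^4/20 - 2*z^3/15 - z^2 - 7*z/4


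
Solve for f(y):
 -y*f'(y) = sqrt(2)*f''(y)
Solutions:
 f(y) = C1 + C2*erf(2^(1/4)*y/2)


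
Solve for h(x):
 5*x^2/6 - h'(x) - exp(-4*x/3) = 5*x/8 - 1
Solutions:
 h(x) = C1 + 5*x^3/18 - 5*x^2/16 + x + 3*exp(-4*x/3)/4


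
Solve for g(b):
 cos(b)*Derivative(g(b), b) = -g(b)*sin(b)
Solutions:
 g(b) = C1*cos(b)


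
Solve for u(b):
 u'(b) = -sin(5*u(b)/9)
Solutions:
 b + 9*log(cos(5*u(b)/9) - 1)/10 - 9*log(cos(5*u(b)/9) + 1)/10 = C1


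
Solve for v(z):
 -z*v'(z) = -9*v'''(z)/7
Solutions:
 v(z) = C1 + Integral(C2*airyai(21^(1/3)*z/3) + C3*airybi(21^(1/3)*z/3), z)


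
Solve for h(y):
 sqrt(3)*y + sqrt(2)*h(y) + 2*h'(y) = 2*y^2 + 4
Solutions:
 h(y) = C1*exp(-sqrt(2)*y/2) + sqrt(2)*y^2 - 4*y - sqrt(6)*y/2 + sqrt(3) + 6*sqrt(2)


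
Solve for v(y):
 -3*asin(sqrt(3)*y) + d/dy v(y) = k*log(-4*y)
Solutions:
 v(y) = C1 + k*y*(log(-y) - 1) + 2*k*y*log(2) + 3*y*asin(sqrt(3)*y) + sqrt(3)*sqrt(1 - 3*y^2)


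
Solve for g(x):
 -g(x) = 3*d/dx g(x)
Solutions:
 g(x) = C1*exp(-x/3)


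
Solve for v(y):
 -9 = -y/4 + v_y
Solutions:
 v(y) = C1 + y^2/8 - 9*y


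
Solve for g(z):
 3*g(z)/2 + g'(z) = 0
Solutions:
 g(z) = C1*exp(-3*z/2)


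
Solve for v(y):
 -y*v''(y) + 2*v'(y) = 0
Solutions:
 v(y) = C1 + C2*y^3


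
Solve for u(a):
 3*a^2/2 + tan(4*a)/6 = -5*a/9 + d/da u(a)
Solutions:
 u(a) = C1 + a^3/2 + 5*a^2/18 - log(cos(4*a))/24


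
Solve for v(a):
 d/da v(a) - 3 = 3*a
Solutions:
 v(a) = C1 + 3*a^2/2 + 3*a


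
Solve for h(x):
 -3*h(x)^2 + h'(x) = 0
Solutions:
 h(x) = -1/(C1 + 3*x)


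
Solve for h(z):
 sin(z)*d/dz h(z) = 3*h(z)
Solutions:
 h(z) = C1*(cos(z) - 1)^(3/2)/(cos(z) + 1)^(3/2)


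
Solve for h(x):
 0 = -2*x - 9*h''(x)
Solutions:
 h(x) = C1 + C2*x - x^3/27


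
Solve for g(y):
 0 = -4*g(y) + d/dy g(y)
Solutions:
 g(y) = C1*exp(4*y)


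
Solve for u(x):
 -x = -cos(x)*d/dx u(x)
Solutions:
 u(x) = C1 + Integral(x/cos(x), x)


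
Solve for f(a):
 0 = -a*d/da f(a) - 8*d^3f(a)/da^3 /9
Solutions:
 f(a) = C1 + Integral(C2*airyai(-3^(2/3)*a/2) + C3*airybi(-3^(2/3)*a/2), a)


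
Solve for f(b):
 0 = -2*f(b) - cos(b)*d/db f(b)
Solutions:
 f(b) = C1*(sin(b) - 1)/(sin(b) + 1)


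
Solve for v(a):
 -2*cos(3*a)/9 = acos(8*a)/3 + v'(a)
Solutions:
 v(a) = C1 - a*acos(8*a)/3 + sqrt(1 - 64*a^2)/24 - 2*sin(3*a)/27


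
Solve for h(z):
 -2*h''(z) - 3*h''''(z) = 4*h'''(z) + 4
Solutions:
 h(z) = C1 + C2*z - z^2 + (C3*sin(sqrt(2)*z/3) + C4*cos(sqrt(2)*z/3))*exp(-2*z/3)


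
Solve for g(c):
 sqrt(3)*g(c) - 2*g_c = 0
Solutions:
 g(c) = C1*exp(sqrt(3)*c/2)


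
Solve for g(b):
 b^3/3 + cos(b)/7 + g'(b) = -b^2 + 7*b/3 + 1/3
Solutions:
 g(b) = C1 - b^4/12 - b^3/3 + 7*b^2/6 + b/3 - sin(b)/7


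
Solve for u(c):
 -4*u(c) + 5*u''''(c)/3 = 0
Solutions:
 u(c) = C1*exp(-sqrt(2)*3^(1/4)*5^(3/4)*c/5) + C2*exp(sqrt(2)*3^(1/4)*5^(3/4)*c/5) + C3*sin(sqrt(2)*3^(1/4)*5^(3/4)*c/5) + C4*cos(sqrt(2)*3^(1/4)*5^(3/4)*c/5)


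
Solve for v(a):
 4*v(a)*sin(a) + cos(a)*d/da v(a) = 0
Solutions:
 v(a) = C1*cos(a)^4


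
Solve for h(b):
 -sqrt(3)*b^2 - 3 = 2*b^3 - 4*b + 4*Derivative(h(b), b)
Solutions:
 h(b) = C1 - b^4/8 - sqrt(3)*b^3/12 + b^2/2 - 3*b/4


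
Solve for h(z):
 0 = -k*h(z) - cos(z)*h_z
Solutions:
 h(z) = C1*exp(k*(log(sin(z) - 1) - log(sin(z) + 1))/2)


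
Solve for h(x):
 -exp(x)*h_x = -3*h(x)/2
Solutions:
 h(x) = C1*exp(-3*exp(-x)/2)


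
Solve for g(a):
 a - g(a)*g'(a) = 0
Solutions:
 g(a) = -sqrt(C1 + a^2)
 g(a) = sqrt(C1 + a^2)


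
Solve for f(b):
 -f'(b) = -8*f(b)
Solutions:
 f(b) = C1*exp(8*b)


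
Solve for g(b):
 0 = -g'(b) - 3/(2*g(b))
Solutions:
 g(b) = -sqrt(C1 - 3*b)
 g(b) = sqrt(C1 - 3*b)


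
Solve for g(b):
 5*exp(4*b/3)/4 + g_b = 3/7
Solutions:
 g(b) = C1 + 3*b/7 - 15*exp(4*b/3)/16


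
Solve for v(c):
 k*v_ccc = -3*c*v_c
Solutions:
 v(c) = C1 + Integral(C2*airyai(3^(1/3)*c*(-1/k)^(1/3)) + C3*airybi(3^(1/3)*c*(-1/k)^(1/3)), c)


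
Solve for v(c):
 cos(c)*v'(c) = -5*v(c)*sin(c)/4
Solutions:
 v(c) = C1*cos(c)^(5/4)


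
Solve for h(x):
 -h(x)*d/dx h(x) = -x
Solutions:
 h(x) = -sqrt(C1 + x^2)
 h(x) = sqrt(C1 + x^2)


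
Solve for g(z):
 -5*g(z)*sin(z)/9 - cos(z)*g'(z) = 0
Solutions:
 g(z) = C1*cos(z)^(5/9)


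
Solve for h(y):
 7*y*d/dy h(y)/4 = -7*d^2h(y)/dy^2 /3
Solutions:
 h(y) = C1 + C2*erf(sqrt(6)*y/4)


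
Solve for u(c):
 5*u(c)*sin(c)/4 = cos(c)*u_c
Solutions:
 u(c) = C1/cos(c)^(5/4)


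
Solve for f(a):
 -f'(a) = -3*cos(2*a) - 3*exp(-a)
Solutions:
 f(a) = C1 + 3*sin(2*a)/2 - 3*exp(-a)


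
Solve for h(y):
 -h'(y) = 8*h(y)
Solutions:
 h(y) = C1*exp(-8*y)


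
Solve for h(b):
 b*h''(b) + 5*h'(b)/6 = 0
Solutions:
 h(b) = C1 + C2*b^(1/6)


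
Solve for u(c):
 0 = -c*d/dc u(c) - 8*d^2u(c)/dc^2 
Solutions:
 u(c) = C1 + C2*erf(c/4)


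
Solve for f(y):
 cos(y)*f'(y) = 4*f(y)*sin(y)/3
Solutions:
 f(y) = C1/cos(y)^(4/3)


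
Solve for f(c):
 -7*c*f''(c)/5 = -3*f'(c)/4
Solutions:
 f(c) = C1 + C2*c^(43/28)


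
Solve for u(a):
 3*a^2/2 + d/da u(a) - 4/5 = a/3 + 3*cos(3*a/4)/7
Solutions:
 u(a) = C1 - a^3/2 + a^2/6 + 4*a/5 + 4*sin(3*a/4)/7


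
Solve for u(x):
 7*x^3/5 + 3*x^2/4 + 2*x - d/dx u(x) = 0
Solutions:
 u(x) = C1 + 7*x^4/20 + x^3/4 + x^2


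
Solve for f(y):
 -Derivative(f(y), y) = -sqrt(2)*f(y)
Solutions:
 f(y) = C1*exp(sqrt(2)*y)


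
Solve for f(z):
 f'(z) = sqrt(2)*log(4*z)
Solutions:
 f(z) = C1 + sqrt(2)*z*log(z) - sqrt(2)*z + 2*sqrt(2)*z*log(2)


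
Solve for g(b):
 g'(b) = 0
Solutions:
 g(b) = C1


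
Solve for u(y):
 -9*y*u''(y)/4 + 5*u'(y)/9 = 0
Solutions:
 u(y) = C1 + C2*y^(101/81)


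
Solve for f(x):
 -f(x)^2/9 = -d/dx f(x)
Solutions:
 f(x) = -9/(C1 + x)


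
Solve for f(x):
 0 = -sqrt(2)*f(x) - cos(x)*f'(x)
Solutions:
 f(x) = C1*(sin(x) - 1)^(sqrt(2)/2)/(sin(x) + 1)^(sqrt(2)/2)


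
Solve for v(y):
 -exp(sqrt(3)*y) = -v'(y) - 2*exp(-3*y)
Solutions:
 v(y) = C1 + sqrt(3)*exp(sqrt(3)*y)/3 + 2*exp(-3*y)/3


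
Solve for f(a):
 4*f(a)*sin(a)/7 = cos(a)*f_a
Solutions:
 f(a) = C1/cos(a)^(4/7)


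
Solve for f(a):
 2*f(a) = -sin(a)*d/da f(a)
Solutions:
 f(a) = C1*(cos(a) + 1)/(cos(a) - 1)


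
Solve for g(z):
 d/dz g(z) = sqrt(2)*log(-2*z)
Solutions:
 g(z) = C1 + sqrt(2)*z*log(-z) + sqrt(2)*z*(-1 + log(2))


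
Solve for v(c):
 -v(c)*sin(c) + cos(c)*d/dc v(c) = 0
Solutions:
 v(c) = C1/cos(c)


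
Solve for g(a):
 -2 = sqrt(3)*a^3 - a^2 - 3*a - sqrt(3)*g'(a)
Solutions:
 g(a) = C1 + a^4/4 - sqrt(3)*a^3/9 - sqrt(3)*a^2/2 + 2*sqrt(3)*a/3


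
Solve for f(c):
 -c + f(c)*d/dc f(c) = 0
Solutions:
 f(c) = -sqrt(C1 + c^2)
 f(c) = sqrt(C1 + c^2)


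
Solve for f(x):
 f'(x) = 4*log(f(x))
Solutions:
 li(f(x)) = C1 + 4*x


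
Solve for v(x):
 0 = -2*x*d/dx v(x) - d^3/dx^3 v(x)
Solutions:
 v(x) = C1 + Integral(C2*airyai(-2^(1/3)*x) + C3*airybi(-2^(1/3)*x), x)


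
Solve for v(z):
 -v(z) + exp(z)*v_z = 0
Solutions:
 v(z) = C1*exp(-exp(-z))


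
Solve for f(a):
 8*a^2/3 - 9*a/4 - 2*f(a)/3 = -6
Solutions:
 f(a) = 4*a^2 - 27*a/8 + 9


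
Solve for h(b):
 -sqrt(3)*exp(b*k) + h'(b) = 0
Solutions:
 h(b) = C1 + sqrt(3)*exp(b*k)/k


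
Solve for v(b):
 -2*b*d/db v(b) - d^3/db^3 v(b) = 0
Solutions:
 v(b) = C1 + Integral(C2*airyai(-2^(1/3)*b) + C3*airybi(-2^(1/3)*b), b)


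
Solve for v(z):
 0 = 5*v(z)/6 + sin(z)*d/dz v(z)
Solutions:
 v(z) = C1*(cos(z) + 1)^(5/12)/(cos(z) - 1)^(5/12)


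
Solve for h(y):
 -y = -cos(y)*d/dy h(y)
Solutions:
 h(y) = C1 + Integral(y/cos(y), y)


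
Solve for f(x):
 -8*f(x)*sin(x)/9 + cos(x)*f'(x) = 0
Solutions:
 f(x) = C1/cos(x)^(8/9)


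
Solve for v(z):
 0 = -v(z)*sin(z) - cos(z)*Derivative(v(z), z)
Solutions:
 v(z) = C1*cos(z)


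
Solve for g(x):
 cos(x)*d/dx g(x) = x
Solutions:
 g(x) = C1 + Integral(x/cos(x), x)


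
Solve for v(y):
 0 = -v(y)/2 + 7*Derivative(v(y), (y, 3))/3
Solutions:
 v(y) = C3*exp(14^(2/3)*3^(1/3)*y/14) + (C1*sin(14^(2/3)*3^(5/6)*y/28) + C2*cos(14^(2/3)*3^(5/6)*y/28))*exp(-14^(2/3)*3^(1/3)*y/28)


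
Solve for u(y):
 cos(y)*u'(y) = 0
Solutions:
 u(y) = C1


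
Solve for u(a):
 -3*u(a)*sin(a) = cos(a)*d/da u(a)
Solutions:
 u(a) = C1*cos(a)^3


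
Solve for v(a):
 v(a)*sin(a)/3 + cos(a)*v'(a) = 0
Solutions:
 v(a) = C1*cos(a)^(1/3)


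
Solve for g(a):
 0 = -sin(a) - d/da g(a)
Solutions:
 g(a) = C1 + cos(a)


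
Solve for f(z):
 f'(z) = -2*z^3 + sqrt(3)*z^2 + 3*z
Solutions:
 f(z) = C1 - z^4/2 + sqrt(3)*z^3/3 + 3*z^2/2


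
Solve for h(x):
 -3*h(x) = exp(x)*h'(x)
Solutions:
 h(x) = C1*exp(3*exp(-x))


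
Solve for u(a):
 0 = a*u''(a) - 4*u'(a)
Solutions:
 u(a) = C1 + C2*a^5


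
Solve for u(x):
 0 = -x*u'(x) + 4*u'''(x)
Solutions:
 u(x) = C1 + Integral(C2*airyai(2^(1/3)*x/2) + C3*airybi(2^(1/3)*x/2), x)


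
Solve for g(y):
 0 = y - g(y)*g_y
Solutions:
 g(y) = -sqrt(C1 + y^2)
 g(y) = sqrt(C1 + y^2)


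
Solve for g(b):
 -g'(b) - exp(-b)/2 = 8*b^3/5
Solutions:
 g(b) = C1 - 2*b^4/5 + exp(-b)/2


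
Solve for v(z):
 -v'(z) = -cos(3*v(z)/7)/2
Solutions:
 -z/2 - 7*log(sin(3*v(z)/7) - 1)/6 + 7*log(sin(3*v(z)/7) + 1)/6 = C1


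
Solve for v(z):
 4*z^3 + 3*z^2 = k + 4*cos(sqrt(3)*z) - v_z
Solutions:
 v(z) = C1 + k*z - z^4 - z^3 + 4*sqrt(3)*sin(sqrt(3)*z)/3


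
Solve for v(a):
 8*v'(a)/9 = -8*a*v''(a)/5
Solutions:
 v(a) = C1 + C2*a^(4/9)


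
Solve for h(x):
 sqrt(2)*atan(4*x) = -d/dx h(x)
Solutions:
 h(x) = C1 - sqrt(2)*(x*atan(4*x) - log(16*x^2 + 1)/8)


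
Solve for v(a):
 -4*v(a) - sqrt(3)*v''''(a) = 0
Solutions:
 v(a) = (C1*sin(3^(7/8)*a/3) + C2*cos(3^(7/8)*a/3))*exp(-3^(7/8)*a/3) + (C3*sin(3^(7/8)*a/3) + C4*cos(3^(7/8)*a/3))*exp(3^(7/8)*a/3)


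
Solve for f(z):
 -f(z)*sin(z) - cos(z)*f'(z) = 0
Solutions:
 f(z) = C1*cos(z)


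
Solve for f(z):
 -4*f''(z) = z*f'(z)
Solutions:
 f(z) = C1 + C2*erf(sqrt(2)*z/4)


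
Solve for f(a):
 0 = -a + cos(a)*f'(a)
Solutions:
 f(a) = C1 + Integral(a/cos(a), a)


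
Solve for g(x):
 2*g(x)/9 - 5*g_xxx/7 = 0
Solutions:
 g(x) = C3*exp(1050^(1/3)*x/15) + (C1*sin(3^(5/6)*350^(1/3)*x/30) + C2*cos(3^(5/6)*350^(1/3)*x/30))*exp(-1050^(1/3)*x/30)


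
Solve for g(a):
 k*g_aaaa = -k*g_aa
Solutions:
 g(a) = C1 + C2*a + C3*sin(a) + C4*cos(a)


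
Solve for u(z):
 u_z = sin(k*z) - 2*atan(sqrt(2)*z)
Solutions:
 u(z) = C1 - 2*z*atan(sqrt(2)*z) + Piecewise((-cos(k*z)/k, Ne(k, 0)), (0, True)) + sqrt(2)*log(2*z^2 + 1)/2


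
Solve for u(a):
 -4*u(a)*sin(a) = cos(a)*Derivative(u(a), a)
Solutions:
 u(a) = C1*cos(a)^4


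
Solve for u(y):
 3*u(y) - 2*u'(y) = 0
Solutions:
 u(y) = C1*exp(3*y/2)


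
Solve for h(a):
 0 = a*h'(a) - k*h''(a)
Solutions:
 h(a) = C1 + C2*erf(sqrt(2)*a*sqrt(-1/k)/2)/sqrt(-1/k)


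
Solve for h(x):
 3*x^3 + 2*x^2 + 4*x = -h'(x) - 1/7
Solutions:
 h(x) = C1 - 3*x^4/4 - 2*x^3/3 - 2*x^2 - x/7


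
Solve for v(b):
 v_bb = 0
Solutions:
 v(b) = C1 + C2*b


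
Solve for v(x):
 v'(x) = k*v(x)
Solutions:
 v(x) = C1*exp(k*x)


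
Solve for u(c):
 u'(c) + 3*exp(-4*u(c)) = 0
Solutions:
 u(c) = log(-I*(C1 - 12*c)^(1/4))
 u(c) = log(I*(C1 - 12*c)^(1/4))
 u(c) = log(-(C1 - 12*c)^(1/4))
 u(c) = log(C1 - 12*c)/4


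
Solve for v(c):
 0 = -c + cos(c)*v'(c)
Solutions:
 v(c) = C1 + Integral(c/cos(c), c)


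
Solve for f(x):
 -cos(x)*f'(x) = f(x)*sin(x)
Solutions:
 f(x) = C1*cos(x)


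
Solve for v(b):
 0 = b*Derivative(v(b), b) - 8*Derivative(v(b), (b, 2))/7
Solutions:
 v(b) = C1 + C2*erfi(sqrt(7)*b/4)


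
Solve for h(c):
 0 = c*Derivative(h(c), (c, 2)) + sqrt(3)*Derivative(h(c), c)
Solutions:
 h(c) = C1 + C2*c^(1 - sqrt(3))


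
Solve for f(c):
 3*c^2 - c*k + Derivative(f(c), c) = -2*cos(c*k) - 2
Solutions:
 f(c) = C1 - c^3 + c^2*k/2 - 2*c - 2*sin(c*k)/k


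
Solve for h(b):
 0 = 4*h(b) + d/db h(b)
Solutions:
 h(b) = C1*exp(-4*b)


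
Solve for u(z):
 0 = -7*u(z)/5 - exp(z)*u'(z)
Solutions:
 u(z) = C1*exp(7*exp(-z)/5)


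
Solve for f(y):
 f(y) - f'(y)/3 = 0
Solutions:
 f(y) = C1*exp(3*y)


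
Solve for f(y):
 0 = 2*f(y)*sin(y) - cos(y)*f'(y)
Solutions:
 f(y) = C1/cos(y)^2


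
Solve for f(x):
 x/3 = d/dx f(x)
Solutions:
 f(x) = C1 + x^2/6


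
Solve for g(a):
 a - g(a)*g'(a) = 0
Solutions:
 g(a) = -sqrt(C1 + a^2)
 g(a) = sqrt(C1 + a^2)


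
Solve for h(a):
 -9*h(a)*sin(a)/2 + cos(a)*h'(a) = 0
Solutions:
 h(a) = C1/cos(a)^(9/2)


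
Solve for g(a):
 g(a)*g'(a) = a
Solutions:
 g(a) = -sqrt(C1 + a^2)
 g(a) = sqrt(C1 + a^2)


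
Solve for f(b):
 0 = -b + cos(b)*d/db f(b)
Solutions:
 f(b) = C1 + Integral(b/cos(b), b)


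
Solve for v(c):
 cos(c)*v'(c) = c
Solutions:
 v(c) = C1 + Integral(c/cos(c), c)


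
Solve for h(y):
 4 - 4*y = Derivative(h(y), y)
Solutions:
 h(y) = C1 - 2*y^2 + 4*y


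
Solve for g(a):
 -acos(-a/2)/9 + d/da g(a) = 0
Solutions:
 g(a) = C1 + a*acos(-a/2)/9 + sqrt(4 - a^2)/9


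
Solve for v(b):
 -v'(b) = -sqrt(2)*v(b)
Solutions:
 v(b) = C1*exp(sqrt(2)*b)


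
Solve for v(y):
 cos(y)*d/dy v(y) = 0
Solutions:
 v(y) = C1


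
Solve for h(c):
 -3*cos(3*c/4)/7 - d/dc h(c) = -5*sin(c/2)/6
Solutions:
 h(c) = C1 - 4*sin(3*c/4)/7 - 5*cos(c/2)/3


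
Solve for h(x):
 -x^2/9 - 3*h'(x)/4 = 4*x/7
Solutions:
 h(x) = C1 - 4*x^3/81 - 8*x^2/21


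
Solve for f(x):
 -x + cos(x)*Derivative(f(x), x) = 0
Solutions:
 f(x) = C1 + Integral(x/cos(x), x)


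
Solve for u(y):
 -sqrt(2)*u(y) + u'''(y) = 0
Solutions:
 u(y) = C3*exp(2^(1/6)*y) + (C1*sin(2^(1/6)*sqrt(3)*y/2) + C2*cos(2^(1/6)*sqrt(3)*y/2))*exp(-2^(1/6)*y/2)


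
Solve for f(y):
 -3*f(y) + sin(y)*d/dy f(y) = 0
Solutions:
 f(y) = C1*(cos(y) - 1)^(3/2)/(cos(y) + 1)^(3/2)


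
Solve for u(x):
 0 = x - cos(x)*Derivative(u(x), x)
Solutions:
 u(x) = C1 + Integral(x/cos(x), x)


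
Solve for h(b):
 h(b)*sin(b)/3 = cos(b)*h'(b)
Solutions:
 h(b) = C1/cos(b)^(1/3)


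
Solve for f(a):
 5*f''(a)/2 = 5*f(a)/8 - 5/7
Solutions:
 f(a) = C1*exp(-a/2) + C2*exp(a/2) + 8/7


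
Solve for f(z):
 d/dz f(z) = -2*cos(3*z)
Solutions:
 f(z) = C1 - 2*sin(3*z)/3


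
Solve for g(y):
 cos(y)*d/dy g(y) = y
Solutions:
 g(y) = C1 + Integral(y/cos(y), y)


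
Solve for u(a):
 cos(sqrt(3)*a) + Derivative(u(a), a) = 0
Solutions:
 u(a) = C1 - sqrt(3)*sin(sqrt(3)*a)/3


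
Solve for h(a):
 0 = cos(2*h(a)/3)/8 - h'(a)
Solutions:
 -a/8 - 3*log(sin(2*h(a)/3) - 1)/4 + 3*log(sin(2*h(a)/3) + 1)/4 = C1


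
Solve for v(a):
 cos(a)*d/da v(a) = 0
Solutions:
 v(a) = C1


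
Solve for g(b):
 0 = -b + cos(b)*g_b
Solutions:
 g(b) = C1 + Integral(b/cos(b), b)


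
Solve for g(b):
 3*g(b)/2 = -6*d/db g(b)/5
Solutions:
 g(b) = C1*exp(-5*b/4)


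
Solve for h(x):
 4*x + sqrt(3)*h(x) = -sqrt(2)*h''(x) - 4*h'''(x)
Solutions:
 h(x) = C1*exp(x*(-2*sqrt(2) + 2^(2/3)/(sqrt(2) + 108*sqrt(3) + sqrt(-2 + (sqrt(2) + 108*sqrt(3))^2))^(1/3) + 2^(1/3)*(sqrt(2) + 108*sqrt(3) + sqrt(-2 + (sqrt(2) + 108*sqrt(3))^2))^(1/3))/24)*sin(2^(1/3)*sqrt(3)*x*(-(sqrt(2) + 108*sqrt(3) + sqrt(-2 + (sqrt(2) + 108*sqrt(3))^2))^(1/3) + 2^(1/3)/(sqrt(2) + 108*sqrt(3) + sqrt(-2 + (sqrt(2) + 108*sqrt(3))^2))^(1/3))/24) + C2*exp(x*(-2*sqrt(2) + 2^(2/3)/(sqrt(2) + 108*sqrt(3) + sqrt(-2 + (sqrt(2) + 108*sqrt(3))^2))^(1/3) + 2^(1/3)*(sqrt(2) + 108*sqrt(3) + sqrt(-2 + (sqrt(2) + 108*sqrt(3))^2))^(1/3))/24)*cos(2^(1/3)*sqrt(3)*x*(-(sqrt(2) + 108*sqrt(3) + sqrt(-2 + (sqrt(2) + 108*sqrt(3))^2))^(1/3) + 2^(1/3)/(sqrt(2) + 108*sqrt(3) + sqrt(-2 + (sqrt(2) + 108*sqrt(3))^2))^(1/3))/24) + C3*exp(-x*(2^(2/3)/(sqrt(2) + 108*sqrt(3) + sqrt(-2 + (sqrt(2) + 108*sqrt(3))^2))^(1/3) + sqrt(2) + 2^(1/3)*(sqrt(2) + 108*sqrt(3) + sqrt(-2 + (sqrt(2) + 108*sqrt(3))^2))^(1/3))/12) - 4*sqrt(3)*x/3


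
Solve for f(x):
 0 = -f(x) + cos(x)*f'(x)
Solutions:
 f(x) = C1*sqrt(sin(x) + 1)/sqrt(sin(x) - 1)


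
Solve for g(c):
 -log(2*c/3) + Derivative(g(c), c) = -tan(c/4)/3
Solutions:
 g(c) = C1 + c*log(c) - c*log(3) - c + c*log(2) + 4*log(cos(c/4))/3


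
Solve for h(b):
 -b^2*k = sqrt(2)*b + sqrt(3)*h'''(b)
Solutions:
 h(b) = C1 + C2*b + C3*b^2 - sqrt(3)*b^5*k/180 - sqrt(6)*b^4/72


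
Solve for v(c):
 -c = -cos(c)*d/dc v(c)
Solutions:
 v(c) = C1 + Integral(c/cos(c), c)


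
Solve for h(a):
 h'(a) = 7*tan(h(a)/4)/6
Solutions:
 h(a) = -4*asin(C1*exp(7*a/24)) + 4*pi
 h(a) = 4*asin(C1*exp(7*a/24))


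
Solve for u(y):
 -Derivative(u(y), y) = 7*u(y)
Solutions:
 u(y) = C1*exp(-7*y)


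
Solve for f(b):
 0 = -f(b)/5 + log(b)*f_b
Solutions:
 f(b) = C1*exp(li(b)/5)


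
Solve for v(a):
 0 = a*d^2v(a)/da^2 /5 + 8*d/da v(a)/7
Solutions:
 v(a) = C1 + C2/a^(33/7)


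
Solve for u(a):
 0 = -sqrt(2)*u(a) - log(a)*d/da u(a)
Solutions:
 u(a) = C1*exp(-sqrt(2)*li(a))


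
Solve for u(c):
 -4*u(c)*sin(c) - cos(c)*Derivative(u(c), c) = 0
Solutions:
 u(c) = C1*cos(c)^4


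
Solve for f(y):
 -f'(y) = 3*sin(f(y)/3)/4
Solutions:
 3*y/4 + 3*log(cos(f(y)/3) - 1)/2 - 3*log(cos(f(y)/3) + 1)/2 = C1


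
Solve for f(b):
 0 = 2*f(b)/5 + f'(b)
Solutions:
 f(b) = C1*exp(-2*b/5)


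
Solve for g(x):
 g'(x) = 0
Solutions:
 g(x) = C1


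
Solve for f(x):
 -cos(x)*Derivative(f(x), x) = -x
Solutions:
 f(x) = C1 + Integral(x/cos(x), x)


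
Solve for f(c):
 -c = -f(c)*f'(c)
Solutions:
 f(c) = -sqrt(C1 + c^2)
 f(c) = sqrt(C1 + c^2)


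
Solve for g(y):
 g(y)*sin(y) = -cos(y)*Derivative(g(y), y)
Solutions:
 g(y) = C1*cos(y)


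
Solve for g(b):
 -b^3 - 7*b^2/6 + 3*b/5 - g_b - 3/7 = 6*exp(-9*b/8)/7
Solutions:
 g(b) = C1 - b^4/4 - 7*b^3/18 + 3*b^2/10 - 3*b/7 + 16*exp(-9*b/8)/21


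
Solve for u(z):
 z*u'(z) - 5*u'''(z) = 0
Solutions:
 u(z) = C1 + Integral(C2*airyai(5^(2/3)*z/5) + C3*airybi(5^(2/3)*z/5), z)


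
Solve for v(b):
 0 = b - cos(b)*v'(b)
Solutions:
 v(b) = C1 + Integral(b/cos(b), b)


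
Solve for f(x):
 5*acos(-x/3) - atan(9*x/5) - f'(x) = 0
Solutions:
 f(x) = C1 + 5*x*acos(-x/3) - x*atan(9*x/5) + 5*sqrt(9 - x^2) + 5*log(81*x^2 + 25)/18


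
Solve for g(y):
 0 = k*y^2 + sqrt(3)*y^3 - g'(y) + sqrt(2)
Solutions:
 g(y) = C1 + k*y^3/3 + sqrt(3)*y^4/4 + sqrt(2)*y


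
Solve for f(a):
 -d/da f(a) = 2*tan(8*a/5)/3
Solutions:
 f(a) = C1 + 5*log(cos(8*a/5))/12


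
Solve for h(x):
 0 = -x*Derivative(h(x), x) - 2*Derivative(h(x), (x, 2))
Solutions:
 h(x) = C1 + C2*erf(x/2)


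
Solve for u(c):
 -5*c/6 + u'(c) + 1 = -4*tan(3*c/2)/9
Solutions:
 u(c) = C1 + 5*c^2/12 - c + 8*log(cos(3*c/2))/27


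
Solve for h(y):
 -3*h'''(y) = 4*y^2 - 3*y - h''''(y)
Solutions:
 h(y) = C1 + C2*y + C3*y^2 + C4*exp(3*y) - y^5/45 + y^4/216 + y^3/162


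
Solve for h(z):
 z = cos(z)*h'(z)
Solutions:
 h(z) = C1 + Integral(z/cos(z), z)


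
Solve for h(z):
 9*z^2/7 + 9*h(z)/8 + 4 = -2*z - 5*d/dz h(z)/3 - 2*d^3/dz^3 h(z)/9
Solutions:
 h(z) = C1*exp(2^(1/3)*z*(-20*2^(1/3)/(81 + sqrt(22561))^(1/3) + (81 + sqrt(22561))^(1/3))/8)*sin(2^(1/3)*sqrt(3)*z*(20*2^(1/3)/(81 + sqrt(22561))^(1/3) + (81 + sqrt(22561))^(1/3))/8) + C2*exp(2^(1/3)*z*(-20*2^(1/3)/(81 + sqrt(22561))^(1/3) + (81 + sqrt(22561))^(1/3))/8)*cos(2^(1/3)*sqrt(3)*z*(20*2^(1/3)/(81 + sqrt(22561))^(1/3) + (81 + sqrt(22561))^(1/3))/8) + C3*exp(2^(1/3)*z*(-(81 + sqrt(22561))^(1/3)/4 + 5*2^(1/3)/(81 + sqrt(22561))^(1/3))) - 8*z^2/7 + 304*z/189 - 30304/5103


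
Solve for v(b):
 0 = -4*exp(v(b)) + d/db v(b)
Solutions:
 v(b) = log(-1/(C1 + 4*b))


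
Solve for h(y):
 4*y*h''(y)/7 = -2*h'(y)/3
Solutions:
 h(y) = C1 + C2/y^(1/6)


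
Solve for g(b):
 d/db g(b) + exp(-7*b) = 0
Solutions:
 g(b) = C1 + exp(-7*b)/7


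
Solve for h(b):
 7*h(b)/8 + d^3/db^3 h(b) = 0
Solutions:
 h(b) = C3*exp(-7^(1/3)*b/2) + (C1*sin(sqrt(3)*7^(1/3)*b/4) + C2*cos(sqrt(3)*7^(1/3)*b/4))*exp(7^(1/3)*b/4)


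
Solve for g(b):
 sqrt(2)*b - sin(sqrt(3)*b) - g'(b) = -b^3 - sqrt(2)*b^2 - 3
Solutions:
 g(b) = C1 + b^4/4 + sqrt(2)*b^3/3 + sqrt(2)*b^2/2 + 3*b + sqrt(3)*cos(sqrt(3)*b)/3


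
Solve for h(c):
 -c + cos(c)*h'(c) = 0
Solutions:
 h(c) = C1 + Integral(c/cos(c), c)


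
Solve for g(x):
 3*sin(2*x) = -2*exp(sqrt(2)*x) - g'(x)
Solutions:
 g(x) = C1 - sqrt(2)*exp(sqrt(2)*x) + 3*cos(2*x)/2


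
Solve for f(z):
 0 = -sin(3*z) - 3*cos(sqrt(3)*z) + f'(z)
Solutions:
 f(z) = C1 + sqrt(3)*sin(sqrt(3)*z) - cos(3*z)/3


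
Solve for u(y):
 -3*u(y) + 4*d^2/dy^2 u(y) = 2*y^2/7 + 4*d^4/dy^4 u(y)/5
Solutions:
 u(y) = C1*exp(-sqrt(2)*y*sqrt(5 - sqrt(10))/2) + C2*exp(sqrt(2)*y*sqrt(5 - sqrt(10))/2) + C3*exp(-sqrt(2)*y*sqrt(sqrt(10) + 5)/2) + C4*exp(sqrt(2)*y*sqrt(sqrt(10) + 5)/2) - 2*y^2/21 - 16/63


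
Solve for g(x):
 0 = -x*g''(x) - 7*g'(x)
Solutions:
 g(x) = C1 + C2/x^6


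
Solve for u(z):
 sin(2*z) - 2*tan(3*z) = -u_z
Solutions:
 u(z) = C1 - 2*log(cos(3*z))/3 + cos(2*z)/2


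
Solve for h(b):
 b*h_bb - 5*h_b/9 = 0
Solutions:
 h(b) = C1 + C2*b^(14/9)


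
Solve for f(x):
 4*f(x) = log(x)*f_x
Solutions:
 f(x) = C1*exp(4*li(x))


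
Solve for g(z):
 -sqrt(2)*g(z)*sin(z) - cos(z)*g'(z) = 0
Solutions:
 g(z) = C1*cos(z)^(sqrt(2))


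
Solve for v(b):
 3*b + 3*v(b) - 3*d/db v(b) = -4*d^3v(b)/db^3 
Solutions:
 v(b) = C1*exp(b*((2*sqrt(2) + 3)^(-1/3) + (2*sqrt(2) + 3)^(1/3))/4)*sin(sqrt(3)*b*(-(2*sqrt(2) + 3)^(1/3) + (2*sqrt(2) + 3)^(-1/3))/4) + C2*exp(b*((2*sqrt(2) + 3)^(-1/3) + (2*sqrt(2) + 3)^(1/3))/4)*cos(sqrt(3)*b*(-(2*sqrt(2) + 3)^(1/3) + (2*sqrt(2) + 3)^(-1/3))/4) + C3*exp(-b*((2*sqrt(2) + 3)^(-1/3) + (2*sqrt(2) + 3)^(1/3))/2) - b - 1


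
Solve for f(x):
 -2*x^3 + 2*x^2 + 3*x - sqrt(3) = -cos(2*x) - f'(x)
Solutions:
 f(x) = C1 + x^4/2 - 2*x^3/3 - 3*x^2/2 + sqrt(3)*x - sin(2*x)/2


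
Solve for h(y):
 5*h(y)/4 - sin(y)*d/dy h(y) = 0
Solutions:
 h(y) = C1*(cos(y) - 1)^(5/8)/(cos(y) + 1)^(5/8)


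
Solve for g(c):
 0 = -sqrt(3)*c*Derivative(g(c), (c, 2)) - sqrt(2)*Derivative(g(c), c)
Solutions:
 g(c) = C1 + C2*c^(1 - sqrt(6)/3)


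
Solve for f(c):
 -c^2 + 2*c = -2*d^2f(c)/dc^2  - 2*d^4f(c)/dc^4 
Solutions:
 f(c) = C1 + C2*c + C3*sin(c) + C4*cos(c) + c^4/24 - c^3/6 - c^2/2


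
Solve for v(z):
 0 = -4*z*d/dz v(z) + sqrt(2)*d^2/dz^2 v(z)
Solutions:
 v(z) = C1 + C2*erfi(2^(1/4)*z)


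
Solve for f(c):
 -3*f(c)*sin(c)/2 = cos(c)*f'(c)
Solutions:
 f(c) = C1*cos(c)^(3/2)


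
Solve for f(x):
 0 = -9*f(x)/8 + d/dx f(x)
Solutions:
 f(x) = C1*exp(9*x/8)


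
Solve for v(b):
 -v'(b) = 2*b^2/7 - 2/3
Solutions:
 v(b) = C1 - 2*b^3/21 + 2*b/3


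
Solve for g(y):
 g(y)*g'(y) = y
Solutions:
 g(y) = -sqrt(C1 + y^2)
 g(y) = sqrt(C1 + y^2)


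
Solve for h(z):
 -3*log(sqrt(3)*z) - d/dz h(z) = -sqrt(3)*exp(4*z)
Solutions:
 h(z) = C1 - 3*z*log(z) + z*(3 - 3*log(3)/2) + sqrt(3)*exp(4*z)/4


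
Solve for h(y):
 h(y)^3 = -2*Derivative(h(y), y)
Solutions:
 h(y) = -sqrt(-1/(C1 - y))
 h(y) = sqrt(-1/(C1 - y))


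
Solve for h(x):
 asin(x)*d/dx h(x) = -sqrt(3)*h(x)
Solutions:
 h(x) = C1*exp(-sqrt(3)*Integral(1/asin(x), x))


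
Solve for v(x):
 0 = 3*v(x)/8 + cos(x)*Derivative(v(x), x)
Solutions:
 v(x) = C1*(sin(x) - 1)^(3/16)/(sin(x) + 1)^(3/16)


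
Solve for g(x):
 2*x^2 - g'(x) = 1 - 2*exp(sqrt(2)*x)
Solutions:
 g(x) = C1 + 2*x^3/3 - x + sqrt(2)*exp(sqrt(2)*x)


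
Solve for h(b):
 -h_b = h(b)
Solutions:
 h(b) = C1*exp(-b)


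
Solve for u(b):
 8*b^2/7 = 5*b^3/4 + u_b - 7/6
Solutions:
 u(b) = C1 - 5*b^4/16 + 8*b^3/21 + 7*b/6


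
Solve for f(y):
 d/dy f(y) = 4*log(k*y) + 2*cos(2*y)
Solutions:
 f(y) = C1 + 4*y*log(k*y) - 4*y + sin(2*y)


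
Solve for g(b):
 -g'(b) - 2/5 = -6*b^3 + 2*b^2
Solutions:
 g(b) = C1 + 3*b^4/2 - 2*b^3/3 - 2*b/5


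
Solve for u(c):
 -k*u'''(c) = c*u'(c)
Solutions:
 u(c) = C1 + Integral(C2*airyai(c*(-1/k)^(1/3)) + C3*airybi(c*(-1/k)^(1/3)), c)


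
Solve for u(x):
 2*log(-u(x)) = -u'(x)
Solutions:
 -li(-u(x)) = C1 - 2*x


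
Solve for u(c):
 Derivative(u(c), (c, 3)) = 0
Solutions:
 u(c) = C1 + C2*c + C3*c^2


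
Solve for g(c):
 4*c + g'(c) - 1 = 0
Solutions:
 g(c) = C1 - 2*c^2 + c


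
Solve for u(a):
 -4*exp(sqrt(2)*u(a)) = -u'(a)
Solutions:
 u(a) = sqrt(2)*(2*log(-1/(C1 + 4*a)) - log(2))/4


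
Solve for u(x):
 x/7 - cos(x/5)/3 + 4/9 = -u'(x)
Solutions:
 u(x) = C1 - x^2/14 - 4*x/9 + 5*sin(x/5)/3


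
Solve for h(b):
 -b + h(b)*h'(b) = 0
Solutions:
 h(b) = -sqrt(C1 + b^2)
 h(b) = sqrt(C1 + b^2)


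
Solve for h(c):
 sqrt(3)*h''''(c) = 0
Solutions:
 h(c) = C1 + C2*c + C3*c^2 + C4*c^3


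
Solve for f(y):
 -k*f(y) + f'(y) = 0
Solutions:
 f(y) = C1*exp(k*y)


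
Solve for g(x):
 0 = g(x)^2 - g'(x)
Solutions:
 g(x) = -1/(C1 + x)


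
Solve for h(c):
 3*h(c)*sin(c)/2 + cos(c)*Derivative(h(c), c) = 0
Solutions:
 h(c) = C1*cos(c)^(3/2)


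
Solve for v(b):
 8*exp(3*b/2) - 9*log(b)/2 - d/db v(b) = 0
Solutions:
 v(b) = C1 - 9*b*log(b)/2 + 9*b/2 + 16*exp(3*b/2)/3


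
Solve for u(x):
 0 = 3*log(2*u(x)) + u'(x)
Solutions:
 Integral(1/(log(_y) + log(2)), (_y, u(x)))/3 = C1 - x


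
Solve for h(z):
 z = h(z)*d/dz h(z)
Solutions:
 h(z) = -sqrt(C1 + z^2)
 h(z) = sqrt(C1 + z^2)


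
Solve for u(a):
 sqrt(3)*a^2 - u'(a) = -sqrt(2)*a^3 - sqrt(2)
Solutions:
 u(a) = C1 + sqrt(2)*a^4/4 + sqrt(3)*a^3/3 + sqrt(2)*a


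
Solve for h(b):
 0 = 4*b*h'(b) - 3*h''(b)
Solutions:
 h(b) = C1 + C2*erfi(sqrt(6)*b/3)


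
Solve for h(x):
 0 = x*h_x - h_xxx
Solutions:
 h(x) = C1 + Integral(C2*airyai(x) + C3*airybi(x), x)


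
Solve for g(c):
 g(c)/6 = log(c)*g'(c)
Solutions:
 g(c) = C1*exp(li(c)/6)


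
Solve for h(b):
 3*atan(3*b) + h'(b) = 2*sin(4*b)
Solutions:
 h(b) = C1 - 3*b*atan(3*b) + log(9*b^2 + 1)/2 - cos(4*b)/2


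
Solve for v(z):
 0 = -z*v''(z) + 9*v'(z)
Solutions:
 v(z) = C1 + C2*z^10


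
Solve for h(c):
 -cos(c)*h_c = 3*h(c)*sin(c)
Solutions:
 h(c) = C1*cos(c)^3


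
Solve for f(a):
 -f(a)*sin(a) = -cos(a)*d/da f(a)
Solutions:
 f(a) = C1/cos(a)


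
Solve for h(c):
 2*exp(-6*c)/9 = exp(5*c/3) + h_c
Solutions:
 h(c) = C1 - 3*exp(5*c/3)/5 - exp(-6*c)/27


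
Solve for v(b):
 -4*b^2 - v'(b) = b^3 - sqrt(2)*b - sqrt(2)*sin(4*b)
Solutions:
 v(b) = C1 - b^4/4 - 4*b^3/3 + sqrt(2)*b^2/2 - sqrt(2)*cos(4*b)/4


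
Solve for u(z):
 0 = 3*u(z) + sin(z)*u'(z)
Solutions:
 u(z) = C1*(cos(z) + 1)^(3/2)/(cos(z) - 1)^(3/2)


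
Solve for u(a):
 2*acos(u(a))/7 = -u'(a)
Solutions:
 Integral(1/acos(_y), (_y, u(a))) = C1 - 2*a/7


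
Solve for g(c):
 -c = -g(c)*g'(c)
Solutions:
 g(c) = -sqrt(C1 + c^2)
 g(c) = sqrt(C1 + c^2)


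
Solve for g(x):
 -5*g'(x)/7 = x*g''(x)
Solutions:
 g(x) = C1 + C2*x^(2/7)


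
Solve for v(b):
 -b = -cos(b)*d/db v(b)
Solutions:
 v(b) = C1 + Integral(b/cos(b), b)


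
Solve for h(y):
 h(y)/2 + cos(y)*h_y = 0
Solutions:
 h(y) = C1*(sin(y) - 1)^(1/4)/(sin(y) + 1)^(1/4)


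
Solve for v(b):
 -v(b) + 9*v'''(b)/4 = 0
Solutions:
 v(b) = C3*exp(2^(2/3)*3^(1/3)*b/3) + (C1*sin(2^(2/3)*3^(5/6)*b/6) + C2*cos(2^(2/3)*3^(5/6)*b/6))*exp(-2^(2/3)*3^(1/3)*b/6)


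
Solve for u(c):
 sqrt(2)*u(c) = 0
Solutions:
 u(c) = 0


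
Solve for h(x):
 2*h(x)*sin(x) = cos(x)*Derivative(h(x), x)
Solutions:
 h(x) = C1/cos(x)^2


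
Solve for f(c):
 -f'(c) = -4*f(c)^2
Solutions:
 f(c) = -1/(C1 + 4*c)


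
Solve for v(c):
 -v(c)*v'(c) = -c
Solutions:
 v(c) = -sqrt(C1 + c^2)
 v(c) = sqrt(C1 + c^2)


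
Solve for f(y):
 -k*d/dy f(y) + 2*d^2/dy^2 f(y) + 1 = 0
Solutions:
 f(y) = C1 + C2*exp(k*y/2) + y/k


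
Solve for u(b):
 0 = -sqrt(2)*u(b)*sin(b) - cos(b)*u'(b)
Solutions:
 u(b) = C1*cos(b)^(sqrt(2))


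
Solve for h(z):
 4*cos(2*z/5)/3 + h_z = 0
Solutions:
 h(z) = C1 - 10*sin(2*z/5)/3


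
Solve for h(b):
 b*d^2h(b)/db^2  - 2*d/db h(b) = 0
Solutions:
 h(b) = C1 + C2*b^3


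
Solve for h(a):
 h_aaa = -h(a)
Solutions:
 h(a) = C3*exp(-a) + (C1*sin(sqrt(3)*a/2) + C2*cos(sqrt(3)*a/2))*exp(a/2)


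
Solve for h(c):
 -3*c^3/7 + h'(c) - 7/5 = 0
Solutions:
 h(c) = C1 + 3*c^4/28 + 7*c/5


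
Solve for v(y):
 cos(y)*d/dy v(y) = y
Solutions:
 v(y) = C1 + Integral(y/cos(y), y)


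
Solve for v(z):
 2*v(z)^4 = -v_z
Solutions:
 v(z) = (-3^(2/3) - 3*3^(1/6)*I)*(1/(C1 + 2*z))^(1/3)/6
 v(z) = (-3^(2/3) + 3*3^(1/6)*I)*(1/(C1 + 2*z))^(1/3)/6
 v(z) = (1/(C1 + 6*z))^(1/3)


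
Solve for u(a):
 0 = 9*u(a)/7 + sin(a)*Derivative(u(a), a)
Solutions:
 u(a) = C1*(cos(a) + 1)^(9/14)/(cos(a) - 1)^(9/14)


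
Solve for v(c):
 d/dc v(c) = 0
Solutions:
 v(c) = C1


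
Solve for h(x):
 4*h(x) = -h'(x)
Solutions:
 h(x) = C1*exp(-4*x)


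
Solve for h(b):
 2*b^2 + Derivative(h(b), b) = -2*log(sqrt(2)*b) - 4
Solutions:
 h(b) = C1 - 2*b^3/3 - 2*b*log(b) - 2*b - b*log(2)


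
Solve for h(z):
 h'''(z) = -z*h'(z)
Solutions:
 h(z) = C1 + Integral(C2*airyai(-z) + C3*airybi(-z), z)


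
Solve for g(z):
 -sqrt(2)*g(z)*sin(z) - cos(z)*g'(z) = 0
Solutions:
 g(z) = C1*cos(z)^(sqrt(2))


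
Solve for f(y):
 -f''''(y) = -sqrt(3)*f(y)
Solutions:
 f(y) = C1*exp(-3^(1/8)*y) + C2*exp(3^(1/8)*y) + C3*sin(3^(1/8)*y) + C4*cos(3^(1/8)*y)


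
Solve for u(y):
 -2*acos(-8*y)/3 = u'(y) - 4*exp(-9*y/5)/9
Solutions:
 u(y) = C1 - 2*y*acos(-8*y)/3 - sqrt(1 - 64*y^2)/12 - 20*exp(-9*y/5)/81


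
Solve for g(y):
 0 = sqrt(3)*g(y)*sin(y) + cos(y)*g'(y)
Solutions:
 g(y) = C1*cos(y)^(sqrt(3))


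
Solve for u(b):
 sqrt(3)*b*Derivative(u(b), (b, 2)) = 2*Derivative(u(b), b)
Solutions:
 u(b) = C1 + C2*b^(1 + 2*sqrt(3)/3)


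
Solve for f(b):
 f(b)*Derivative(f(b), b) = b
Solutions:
 f(b) = -sqrt(C1 + b^2)
 f(b) = sqrt(C1 + b^2)


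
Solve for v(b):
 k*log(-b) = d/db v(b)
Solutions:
 v(b) = C1 + b*k*log(-b) - b*k


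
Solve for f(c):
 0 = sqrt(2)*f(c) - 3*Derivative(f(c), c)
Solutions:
 f(c) = C1*exp(sqrt(2)*c/3)


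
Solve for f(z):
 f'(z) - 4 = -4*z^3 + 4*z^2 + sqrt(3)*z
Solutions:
 f(z) = C1 - z^4 + 4*z^3/3 + sqrt(3)*z^2/2 + 4*z


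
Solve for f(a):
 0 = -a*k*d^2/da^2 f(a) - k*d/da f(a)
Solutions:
 f(a) = C1 + C2*log(a)


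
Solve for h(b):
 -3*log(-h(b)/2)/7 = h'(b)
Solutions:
 7*Integral(1/(log(-_y) - log(2)), (_y, h(b)))/3 = C1 - b


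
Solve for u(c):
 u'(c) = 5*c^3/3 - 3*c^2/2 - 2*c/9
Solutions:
 u(c) = C1 + 5*c^4/12 - c^3/2 - c^2/9
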